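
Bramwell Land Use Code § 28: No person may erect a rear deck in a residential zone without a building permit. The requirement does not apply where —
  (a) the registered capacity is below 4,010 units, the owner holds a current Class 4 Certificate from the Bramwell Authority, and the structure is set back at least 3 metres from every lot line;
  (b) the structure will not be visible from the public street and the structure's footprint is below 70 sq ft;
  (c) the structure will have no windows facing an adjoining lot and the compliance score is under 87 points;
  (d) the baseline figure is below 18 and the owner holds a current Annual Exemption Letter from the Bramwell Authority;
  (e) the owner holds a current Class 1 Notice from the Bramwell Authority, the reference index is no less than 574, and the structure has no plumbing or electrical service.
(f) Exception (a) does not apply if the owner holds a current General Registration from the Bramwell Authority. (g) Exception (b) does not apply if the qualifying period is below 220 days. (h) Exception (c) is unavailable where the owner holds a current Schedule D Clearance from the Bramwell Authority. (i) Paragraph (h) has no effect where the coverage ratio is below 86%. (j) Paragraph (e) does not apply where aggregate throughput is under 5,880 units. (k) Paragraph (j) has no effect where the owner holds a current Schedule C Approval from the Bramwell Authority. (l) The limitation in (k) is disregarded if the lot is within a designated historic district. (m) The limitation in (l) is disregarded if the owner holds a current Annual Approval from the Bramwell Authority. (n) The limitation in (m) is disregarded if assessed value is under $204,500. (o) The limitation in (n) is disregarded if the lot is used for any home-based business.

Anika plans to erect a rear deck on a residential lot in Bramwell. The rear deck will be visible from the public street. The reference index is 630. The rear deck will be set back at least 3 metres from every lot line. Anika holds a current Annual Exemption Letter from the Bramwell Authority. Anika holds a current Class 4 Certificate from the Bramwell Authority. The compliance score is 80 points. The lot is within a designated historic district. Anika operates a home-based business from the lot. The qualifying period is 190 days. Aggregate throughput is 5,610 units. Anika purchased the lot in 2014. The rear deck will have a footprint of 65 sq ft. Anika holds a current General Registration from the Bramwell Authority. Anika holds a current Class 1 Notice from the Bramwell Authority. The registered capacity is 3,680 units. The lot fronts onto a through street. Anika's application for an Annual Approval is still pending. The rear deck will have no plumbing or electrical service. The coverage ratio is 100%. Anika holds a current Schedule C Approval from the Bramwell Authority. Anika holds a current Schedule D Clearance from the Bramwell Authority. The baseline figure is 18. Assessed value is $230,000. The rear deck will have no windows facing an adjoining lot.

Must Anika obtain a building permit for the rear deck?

Yes — Anika must obtain a building permit.

Exception (a)'s conditions are all satisfied: the registered capacity is 3,680 units, below the 4,010 units limit; a current Class 4 Certificate is held; the setback is at least 3 m on every side. But: (f) operates against (a): a current General Registration is held. Exception (a) does not apply.
Exception (b) fails — the structure will be visible from the street.
Exception (c) is satisfied on its face — no windows face an adjoining lot; the compliance score is 80 points, under the 87 points limit. However, paragraphs (h)–(i) must be considered: (h) operates against (c): a current Schedule D Clearance is held. (i) is not triggered (the coverage ratio is 100%, not below 86%), so (h) stands. Exception (c) does not apply.
Exception (d) does not apply: the baseline figure is 18, not below 18.
Exception (e): a current Class 1 Notice is held; the reference index is 630, meeting the 574 threshold; there is no plumbing or electrical service — every condition holds. But: (j) operates against (e): aggregate throughput is 5,610 units, under the 5,880 units limit. (k) would limit (j) — a current Schedule C Approval is held — but (l) sets (k) aside: (l) operates against (k): the lot is in a historic district. (m), which would lift (l), is not engaged — there is no Annual Approval in force. (e) is therefore removed.
None of the exceptions is available; § 28 applies in full.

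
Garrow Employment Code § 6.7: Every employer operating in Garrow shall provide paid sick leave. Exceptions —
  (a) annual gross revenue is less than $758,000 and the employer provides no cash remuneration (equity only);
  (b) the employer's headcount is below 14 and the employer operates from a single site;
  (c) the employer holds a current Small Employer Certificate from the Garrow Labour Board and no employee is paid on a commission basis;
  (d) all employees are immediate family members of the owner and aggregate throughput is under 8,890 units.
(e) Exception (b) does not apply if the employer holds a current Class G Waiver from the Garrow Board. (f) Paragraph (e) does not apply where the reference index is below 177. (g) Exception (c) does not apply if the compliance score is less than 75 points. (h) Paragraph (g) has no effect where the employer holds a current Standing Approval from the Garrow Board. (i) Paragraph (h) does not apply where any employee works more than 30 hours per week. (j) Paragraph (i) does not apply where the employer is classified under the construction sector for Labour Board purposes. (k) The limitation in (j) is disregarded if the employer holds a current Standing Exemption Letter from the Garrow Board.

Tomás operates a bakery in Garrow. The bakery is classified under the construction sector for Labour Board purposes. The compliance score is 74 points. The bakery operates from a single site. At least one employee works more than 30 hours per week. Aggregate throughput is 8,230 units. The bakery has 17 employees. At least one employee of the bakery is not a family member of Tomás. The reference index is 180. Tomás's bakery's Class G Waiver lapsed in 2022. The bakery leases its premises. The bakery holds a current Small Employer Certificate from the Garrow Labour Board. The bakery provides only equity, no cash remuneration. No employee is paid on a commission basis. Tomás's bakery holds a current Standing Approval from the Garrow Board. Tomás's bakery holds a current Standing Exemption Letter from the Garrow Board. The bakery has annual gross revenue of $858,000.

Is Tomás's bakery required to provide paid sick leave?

Exception (a) does not apply: annual gross revenue is $858,000, not less than $758,000.
Exception (b) fails — the employer's headcount is 17, not below 14.
Exception (c)'s conditions are all satisfied: a current Small Employer Certificate is held; no employee is paid on commission. However, paragraphs (g)–(k) must be considered: (g) is engaged — the compliance score is 74 points, less than the 75 points limit. (h) would limit (g) — a current Standing Approval is held — but (i) sets (h) aside: (i) is triggered — at least one employee exceeds 30 hours/week. (j) would limit (i) — the bakery is classified under the construction sector — but (k) sets (j) aside: (k) is triggered — a current Standing Exemption Letter is held. (c) is therefore removed.
Exception (d) fails — at least one employee is not a family member.
Every exception is unavailable, so the rule governs.

Yes — Tomás's bakery must provide paid sick leave.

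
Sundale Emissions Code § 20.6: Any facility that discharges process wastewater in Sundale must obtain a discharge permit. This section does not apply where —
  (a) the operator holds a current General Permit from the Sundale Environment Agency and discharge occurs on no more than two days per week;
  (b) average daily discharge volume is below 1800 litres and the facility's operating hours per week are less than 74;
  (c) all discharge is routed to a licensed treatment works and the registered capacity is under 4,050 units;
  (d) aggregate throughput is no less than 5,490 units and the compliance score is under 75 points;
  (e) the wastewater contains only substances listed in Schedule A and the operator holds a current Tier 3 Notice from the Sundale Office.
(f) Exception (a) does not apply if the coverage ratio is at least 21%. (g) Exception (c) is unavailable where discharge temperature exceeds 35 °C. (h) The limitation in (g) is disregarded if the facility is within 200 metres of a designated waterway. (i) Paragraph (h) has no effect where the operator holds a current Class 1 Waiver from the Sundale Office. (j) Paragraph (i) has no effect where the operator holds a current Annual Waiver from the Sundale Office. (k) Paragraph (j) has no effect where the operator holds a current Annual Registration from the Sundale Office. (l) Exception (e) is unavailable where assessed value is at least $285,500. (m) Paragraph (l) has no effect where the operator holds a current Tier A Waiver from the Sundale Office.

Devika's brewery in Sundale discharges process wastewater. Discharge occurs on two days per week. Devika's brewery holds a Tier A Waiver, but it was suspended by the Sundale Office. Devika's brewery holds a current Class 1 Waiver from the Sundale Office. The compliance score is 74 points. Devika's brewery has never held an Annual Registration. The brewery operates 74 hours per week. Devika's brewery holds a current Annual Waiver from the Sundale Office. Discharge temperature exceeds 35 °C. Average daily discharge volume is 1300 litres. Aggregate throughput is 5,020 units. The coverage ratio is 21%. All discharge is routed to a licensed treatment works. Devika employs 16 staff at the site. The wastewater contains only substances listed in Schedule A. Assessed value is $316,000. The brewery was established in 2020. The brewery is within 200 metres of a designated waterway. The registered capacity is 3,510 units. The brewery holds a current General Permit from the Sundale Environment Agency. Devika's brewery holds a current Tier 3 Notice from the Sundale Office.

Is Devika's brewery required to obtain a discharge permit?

Exception (a) is satisfied on its face — a current General Permit is held; discharge occurs on no more than two days per week. However, paragraph (f) must be considered: (f) operates against (a): the coverage ratio is 21%, meeting the 21% threshold. So (a) is unavailable.
Exception (b) requires that the facility's operating hours per week are less than 74; but the facility's operating hours per week are 74, not less than 74, so (b) is unavailable.
Exception (c)'s conditions are all satisfied: discharge is routed to a licensed treatment works; the registered capacity is 3,510 units, under the 4,050 units limit. Considering the limiting provisions: (g) would limit (c) — discharge temperature exceeds 35 °C — but (h) sets (g) aside: (h) operates — the brewery is within 200 m of a designated waterway. (i) would limit (h) — a current Class 1 Waiver is held — but (j) sets (i) aside: (j) operates against (i): a current Annual Waiver is held. (k) does not operate here (the Annual Registration is not current), so (j) stands. Exception (c) stands.
Exception (d) does not apply: aggregate throughput is 5,020 units, short of 5,490 units.
Exception (e): the wastewater is Schedule-A-only; a current Tier 3 Notice is held — every condition holds. However, paragraphs (l)–(m) must be considered: (l) operates against (e): assessed value is $316,000, meeting the $285,500 threshold. (m), which would lift (l), is not engaged — no current Tier A Waiver is held. (e) is therefore removed.

No — exception (c) applies; Devika's brewery is not required to obtain a discharge permit.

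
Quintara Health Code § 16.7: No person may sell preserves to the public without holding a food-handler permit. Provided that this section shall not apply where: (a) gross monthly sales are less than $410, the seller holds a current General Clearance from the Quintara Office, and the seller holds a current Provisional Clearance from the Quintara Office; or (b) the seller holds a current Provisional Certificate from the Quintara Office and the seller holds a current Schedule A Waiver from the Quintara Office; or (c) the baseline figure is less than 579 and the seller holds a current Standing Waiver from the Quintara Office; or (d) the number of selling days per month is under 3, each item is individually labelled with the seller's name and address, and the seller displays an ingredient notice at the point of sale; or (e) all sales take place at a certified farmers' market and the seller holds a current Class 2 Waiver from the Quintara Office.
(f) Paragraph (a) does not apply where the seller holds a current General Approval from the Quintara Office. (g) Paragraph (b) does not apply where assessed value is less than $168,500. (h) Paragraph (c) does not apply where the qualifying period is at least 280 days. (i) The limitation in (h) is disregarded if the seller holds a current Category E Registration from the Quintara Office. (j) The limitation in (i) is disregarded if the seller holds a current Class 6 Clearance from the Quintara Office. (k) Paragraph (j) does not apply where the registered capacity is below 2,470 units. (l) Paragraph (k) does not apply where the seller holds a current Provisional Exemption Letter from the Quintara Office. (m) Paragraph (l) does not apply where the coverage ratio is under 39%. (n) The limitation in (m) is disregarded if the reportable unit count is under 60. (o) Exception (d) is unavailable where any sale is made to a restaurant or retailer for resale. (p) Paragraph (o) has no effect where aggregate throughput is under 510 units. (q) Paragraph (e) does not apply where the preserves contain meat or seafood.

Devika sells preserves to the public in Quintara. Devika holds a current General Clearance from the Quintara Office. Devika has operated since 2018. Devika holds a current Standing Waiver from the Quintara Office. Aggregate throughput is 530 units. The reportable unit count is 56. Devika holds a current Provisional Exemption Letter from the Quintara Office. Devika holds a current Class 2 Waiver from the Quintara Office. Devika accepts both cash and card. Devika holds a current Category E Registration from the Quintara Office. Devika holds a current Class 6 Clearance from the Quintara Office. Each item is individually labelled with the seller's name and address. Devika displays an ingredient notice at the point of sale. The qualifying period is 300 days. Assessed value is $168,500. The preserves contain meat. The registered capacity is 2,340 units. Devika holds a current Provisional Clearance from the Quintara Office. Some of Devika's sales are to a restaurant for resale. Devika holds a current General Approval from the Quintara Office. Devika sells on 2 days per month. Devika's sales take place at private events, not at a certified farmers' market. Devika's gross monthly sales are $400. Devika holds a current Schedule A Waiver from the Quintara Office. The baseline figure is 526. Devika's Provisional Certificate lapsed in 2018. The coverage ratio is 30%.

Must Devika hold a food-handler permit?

Exception (a)'s conditions are all satisfied: gross monthly sales are $400, less than the $410 limit; a current General Clearance is held; a current Provisional Clearance is held. Turning to paragraph (f): (f) operates against (a): a current General Approval is held. (a) is therefore removed.
Exception (b) fails — the Provisional Certificate is not current.
Exception (c)'s conditions are all satisfied: the baseline figure is 526, less than the 579 limit; a current Standing Waiver is held. Turning to paragraphs (h)–(n): (h) is triggered — the qualifying period is 300 days, meeting the 280 days threshold. (i) would limit (h) — a current Category E Registration is held — but (j) sets (i) aside: (j) is engaged — a current Class 6 Clearance is held. (k) applies (the registered capacity is 2,340 units, below the 2,470 units limit), but is set aside by (l): (l) operates against (k): a current Provisional Exemption Letter is held. (m) would limit (l) — the coverage ratio is 30%, under the 39% limit — but (n) sets (m) aside: (n) is engaged — the reportable unit count is 56, under the 60 limit. So (c) is unavailable.
All of (d)'s requirements are met (the number of selling days per month is 2, under the 3 limit; items are individually labelled; an ingredient notice is displayed). But: (o) is engaged — some sales are to a restaurant for resale. (p) is inapplicable (aggregate throughput is 530 units, not under 510 units), so (o) stands. (d) is therefore removed.
Exception (e) does not apply: sales are at private events, not a certified farmers' market.
No exception applies. The general rule governs.

Yes — Devika must hold a food-handler permit.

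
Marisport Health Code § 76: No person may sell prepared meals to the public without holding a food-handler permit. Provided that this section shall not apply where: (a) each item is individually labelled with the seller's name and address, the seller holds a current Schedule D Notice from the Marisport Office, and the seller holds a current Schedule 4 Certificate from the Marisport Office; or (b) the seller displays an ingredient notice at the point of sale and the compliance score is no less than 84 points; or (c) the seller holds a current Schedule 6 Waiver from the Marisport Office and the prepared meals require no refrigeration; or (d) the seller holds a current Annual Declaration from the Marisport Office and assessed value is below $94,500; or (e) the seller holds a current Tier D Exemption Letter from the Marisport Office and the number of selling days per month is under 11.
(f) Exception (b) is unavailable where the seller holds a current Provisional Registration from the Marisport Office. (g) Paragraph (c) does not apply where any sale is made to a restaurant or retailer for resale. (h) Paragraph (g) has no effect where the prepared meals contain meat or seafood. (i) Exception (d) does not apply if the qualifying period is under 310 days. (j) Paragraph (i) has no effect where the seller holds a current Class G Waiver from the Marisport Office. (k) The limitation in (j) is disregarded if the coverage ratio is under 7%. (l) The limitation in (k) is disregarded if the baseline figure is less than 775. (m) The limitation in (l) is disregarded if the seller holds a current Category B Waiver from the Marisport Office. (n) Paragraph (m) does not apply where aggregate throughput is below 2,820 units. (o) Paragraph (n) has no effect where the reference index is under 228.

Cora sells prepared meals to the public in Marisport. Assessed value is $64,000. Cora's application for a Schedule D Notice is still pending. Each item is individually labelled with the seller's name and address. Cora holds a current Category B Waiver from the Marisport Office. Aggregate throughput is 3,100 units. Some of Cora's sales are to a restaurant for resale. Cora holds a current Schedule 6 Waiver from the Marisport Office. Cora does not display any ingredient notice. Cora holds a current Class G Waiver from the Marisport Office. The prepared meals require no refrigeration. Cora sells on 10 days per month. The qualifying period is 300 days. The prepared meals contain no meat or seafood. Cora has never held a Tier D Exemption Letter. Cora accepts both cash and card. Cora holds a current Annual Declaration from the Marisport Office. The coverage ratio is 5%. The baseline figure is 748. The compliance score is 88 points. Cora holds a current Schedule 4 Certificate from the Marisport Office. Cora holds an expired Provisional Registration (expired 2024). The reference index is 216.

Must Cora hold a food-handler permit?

Exception (a) fails — no current Schedule D Notice is held.
Exception (b) requires that the seller displays an ingredient notice at the point of sale; but no ingredient notice is displayed, so (b) is unavailable.
All of (c)'s requirements are met (a current Schedule 6 Waiver is held; the prepared meals are shelf-stable). But: (g) operates against (c): some sales are to a restaurant for resale. (h), which would lift (g), is not triggered — the prepared meals contain no meat or seafood. So (c) is unavailable.
Exception (d) is satisfied on its face — a current Annual Declaration is held; assessed value is $64,000, below the $94,500 limit. Turning to paragraphs (i)–(o): (i) operates against (d): the qualifying period is 300 days, under the 310 days limit. (j) is engaged (a current Class G Waiver is held), but is displaced by (k): (k) applies — the coverage ratio is 5%, under the 7% limit. (l) is engaged (the baseline figure is 748, less than the 775 limit), but is set aside by (m): (m) operates against (l): a current Category B Waiver is held. (n) is inapplicable (aggregate throughput is 3,100 units, not below 2,820 units), so (m) stands. (d) is therefore removed.
Exception (e) does not apply: no current Tier D Exemption Letter is held.
No exception is made out. Cora falls within the general rule.

Yes — Cora must hold a food-handler permit.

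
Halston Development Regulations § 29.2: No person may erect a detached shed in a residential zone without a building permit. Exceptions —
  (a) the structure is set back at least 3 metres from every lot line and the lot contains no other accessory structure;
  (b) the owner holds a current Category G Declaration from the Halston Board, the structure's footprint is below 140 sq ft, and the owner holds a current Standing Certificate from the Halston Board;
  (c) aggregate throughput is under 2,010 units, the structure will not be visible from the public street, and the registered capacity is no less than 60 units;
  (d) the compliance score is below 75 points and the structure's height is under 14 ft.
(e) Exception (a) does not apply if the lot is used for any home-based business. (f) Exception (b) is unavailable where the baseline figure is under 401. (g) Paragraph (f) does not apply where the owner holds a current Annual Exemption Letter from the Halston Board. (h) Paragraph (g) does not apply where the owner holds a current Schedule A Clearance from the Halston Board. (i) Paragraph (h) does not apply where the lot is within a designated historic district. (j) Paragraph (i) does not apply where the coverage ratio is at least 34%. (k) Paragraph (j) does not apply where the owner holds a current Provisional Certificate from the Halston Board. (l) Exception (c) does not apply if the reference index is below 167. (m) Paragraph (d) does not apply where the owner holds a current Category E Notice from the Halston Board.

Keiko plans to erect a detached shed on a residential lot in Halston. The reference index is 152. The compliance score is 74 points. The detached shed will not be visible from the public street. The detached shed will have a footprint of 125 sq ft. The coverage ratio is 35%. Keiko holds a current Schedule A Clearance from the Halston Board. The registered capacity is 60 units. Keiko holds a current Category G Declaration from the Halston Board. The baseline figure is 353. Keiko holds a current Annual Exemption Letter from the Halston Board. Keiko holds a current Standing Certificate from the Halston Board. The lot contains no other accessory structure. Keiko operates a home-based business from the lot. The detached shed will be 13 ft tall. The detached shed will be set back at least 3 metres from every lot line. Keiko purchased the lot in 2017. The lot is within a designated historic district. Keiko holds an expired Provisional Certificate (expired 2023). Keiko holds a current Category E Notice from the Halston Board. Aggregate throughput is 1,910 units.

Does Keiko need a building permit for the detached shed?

Exception (a): the setback is at least 3 m on every side; the lot has no other accessory structure — every condition holds. But applying paragraph (e): (e) operates against (a): a home-based business operates on the lot. (a) is therefore removed.
Exception (b): a current Category G Declaration is held; the structure's footprint is 125 sq ft, below the 140 sq ft limit; a current Standing Certificate is held — every condition holds. But: (f) operates against (b): the baseline figure is 353, under the 401 limit. (g) is engaged (a current Annual Exemption Letter is held), but is overridden by (h): (h) operates against (g): a current Schedule A Clearance is held. (i) would limit (h) — the lot is in a historic district — but (j) sets (i) aside: (j) operates against (i): the coverage ratio is 35%, meeting the 34% threshold. (k), which would lift (j), is inapplicable — no current Provisional Certificate is held. Exception (b) does not apply.
Exception (c)'s conditions are all satisfied: aggregate throughput is 1,910 units, under the 2,010 units limit; the structure will not be visible from the street; the registered capacity is 60 units, meeting the 60 units threshold. Turning to paragraph (l): (l) operates against (c): the reference index is 152, below the 167 limit. So (c) is unavailable.
Exception (d) is satisfied on its face — the compliance score is 74 points, below the 75 points limit; the structure's height is 13 ft, under the 14 ft limit. However, paragraph (m) must be considered: (m) is triggered — a current Category E Notice is held. Exception (d) does not apply.
Every exception is unavailable, so the rule governs.

Yes — Keiko must obtain a building permit.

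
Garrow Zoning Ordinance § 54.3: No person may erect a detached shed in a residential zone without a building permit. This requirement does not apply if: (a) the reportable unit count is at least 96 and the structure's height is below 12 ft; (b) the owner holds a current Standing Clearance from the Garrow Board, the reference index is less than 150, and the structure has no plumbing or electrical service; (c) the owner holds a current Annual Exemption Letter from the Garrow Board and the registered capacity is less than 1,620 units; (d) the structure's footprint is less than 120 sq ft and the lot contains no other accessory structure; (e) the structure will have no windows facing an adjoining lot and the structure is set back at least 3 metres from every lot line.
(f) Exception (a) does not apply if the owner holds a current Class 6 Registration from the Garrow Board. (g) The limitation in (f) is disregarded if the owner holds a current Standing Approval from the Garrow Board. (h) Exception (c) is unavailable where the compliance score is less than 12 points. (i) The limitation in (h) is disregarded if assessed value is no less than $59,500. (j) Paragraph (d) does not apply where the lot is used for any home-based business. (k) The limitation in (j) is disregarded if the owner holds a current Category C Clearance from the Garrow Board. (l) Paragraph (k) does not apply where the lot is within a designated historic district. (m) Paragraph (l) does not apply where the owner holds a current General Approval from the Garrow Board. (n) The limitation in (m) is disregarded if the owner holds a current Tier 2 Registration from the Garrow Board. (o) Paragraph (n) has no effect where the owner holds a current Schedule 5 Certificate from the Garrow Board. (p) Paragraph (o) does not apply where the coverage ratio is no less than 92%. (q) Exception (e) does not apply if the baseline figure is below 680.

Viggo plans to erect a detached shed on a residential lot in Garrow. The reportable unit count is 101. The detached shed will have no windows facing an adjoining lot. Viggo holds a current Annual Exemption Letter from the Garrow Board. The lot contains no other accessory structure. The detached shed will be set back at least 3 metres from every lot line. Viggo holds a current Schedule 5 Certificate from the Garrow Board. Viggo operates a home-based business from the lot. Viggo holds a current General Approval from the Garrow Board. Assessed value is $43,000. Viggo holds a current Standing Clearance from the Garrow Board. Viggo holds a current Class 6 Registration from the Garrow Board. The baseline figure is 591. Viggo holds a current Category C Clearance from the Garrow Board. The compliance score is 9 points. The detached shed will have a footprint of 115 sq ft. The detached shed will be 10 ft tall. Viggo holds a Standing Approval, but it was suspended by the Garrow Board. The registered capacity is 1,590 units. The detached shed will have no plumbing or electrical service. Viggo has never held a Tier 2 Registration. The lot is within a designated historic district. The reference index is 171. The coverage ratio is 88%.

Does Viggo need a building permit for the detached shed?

Exception (a): the reportable unit count is 101, meeting the 96 threshold; the structure's height is 10 ft, below the 12 ft limit — every condition holds. Turning to paragraphs (f)–(g): (f) operates against (a): a current Class 6 Registration is held. (g) does not operate here (the Standing Approval is not current), so (f) stands. Exception (a) does not apply.
Exception (b) requires that the reference index is less than 150; but the reference index is 171, not less than 150, so (b) is unavailable.
Exception (c)'s conditions are all satisfied: a current Annual Exemption Letter is held; the registered capacity is 1,590 units, less than the 1,620 units limit. But applying paragraphs (h)–(i): (h) operates against (c): the compliance score is 9 points, less than the 12 points limit. (i) does not operate here (assessed value is $43,000, short of $59,500), so (h) stands. Exception (c) does not apply.
Exception (d): the structure's footprint is 115 sq ft, less than the 120 sq ft limit; the lot has no other accessory structure — every condition holds. As to paragraphs (j)–(p): (j) applies (a home-based business operates on the lot), but is set aside by (k): (k) is engaged — a current Category C Clearance is held. (l) would limit (k) — the lot is in a historic district — but (m) sets (l) aside: (m) operates against (l): a current General Approval is held. (n), which would lift (m), is inapplicable — there is no Tier 2 Registration in force. (d) remains available.
All of (e)'s requirements are met (no windows face an adjoining lot; the setback is at least 3 m on every side). But applying paragraph (q): (q) is engaged — the baseline figure is 591, below the 680 limit. (e) is therefore removed.

No — exception (d) applies; Viggo does not need a building permit.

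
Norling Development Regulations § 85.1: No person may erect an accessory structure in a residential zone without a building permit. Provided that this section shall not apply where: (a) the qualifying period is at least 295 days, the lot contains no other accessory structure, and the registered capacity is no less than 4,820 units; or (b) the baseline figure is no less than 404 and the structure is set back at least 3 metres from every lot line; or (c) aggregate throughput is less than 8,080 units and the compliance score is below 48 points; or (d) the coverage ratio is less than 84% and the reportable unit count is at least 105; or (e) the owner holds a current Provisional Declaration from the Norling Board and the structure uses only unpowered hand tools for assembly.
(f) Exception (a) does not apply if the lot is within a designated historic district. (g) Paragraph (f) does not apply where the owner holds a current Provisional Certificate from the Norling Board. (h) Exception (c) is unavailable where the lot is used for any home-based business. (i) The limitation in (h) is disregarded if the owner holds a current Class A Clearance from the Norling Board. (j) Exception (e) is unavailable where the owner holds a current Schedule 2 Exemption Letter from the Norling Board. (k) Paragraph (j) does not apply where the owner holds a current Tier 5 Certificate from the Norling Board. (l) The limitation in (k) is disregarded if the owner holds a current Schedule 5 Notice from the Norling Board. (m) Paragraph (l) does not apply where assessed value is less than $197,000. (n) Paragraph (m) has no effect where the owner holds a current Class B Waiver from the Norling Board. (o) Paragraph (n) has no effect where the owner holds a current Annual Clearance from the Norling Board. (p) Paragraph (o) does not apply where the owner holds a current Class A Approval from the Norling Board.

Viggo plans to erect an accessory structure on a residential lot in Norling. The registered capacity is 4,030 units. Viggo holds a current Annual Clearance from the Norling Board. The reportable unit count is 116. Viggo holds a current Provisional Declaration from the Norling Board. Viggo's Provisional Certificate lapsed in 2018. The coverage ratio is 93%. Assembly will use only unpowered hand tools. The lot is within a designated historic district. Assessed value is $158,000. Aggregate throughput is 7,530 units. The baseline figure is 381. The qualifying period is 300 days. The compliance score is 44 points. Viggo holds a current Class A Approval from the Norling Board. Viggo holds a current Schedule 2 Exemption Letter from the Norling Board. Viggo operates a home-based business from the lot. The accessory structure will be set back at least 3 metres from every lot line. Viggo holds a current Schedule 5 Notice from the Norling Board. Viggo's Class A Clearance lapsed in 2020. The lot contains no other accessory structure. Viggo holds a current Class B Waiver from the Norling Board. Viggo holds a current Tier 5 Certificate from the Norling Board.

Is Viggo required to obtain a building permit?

Yes — Viggo must obtain a building permit.

Exception (a) requires that the registered capacity is no less than 4,820 units; but the registered capacity is 4,030 units, short of 4,820 units, so (a) is unavailable.
Exception (b) does not apply: the baseline figure is 381, short of 404.
All of (c)'s requirements are met (aggregate throughput is 7,530 units, less than the 8,080 units limit; the compliance score is 44 points, below the 48 points limit). Turning to paragraphs (h)–(i): (h) applies — a home-based business operates on the lot. (i), which would lift (h), does not operate here — the Class A Clearance is not current. Exception (c) does not apply.
Exception (d) fails — the coverage ratio is 93%, not less than 84%.
Exception (e)'s conditions are all satisfied: a current Provisional Declaration is held; assembly uses only hand tools. But: (j) is engaged — a current Schedule 2 Exemption Letter is held. (k) would limit (j) — a current Tier 5 Certificate is held — but (l) sets (k) aside: (l) is triggered — a current Schedule 5 Notice is held. (m) would limit (l) — assessed value is $158,000, less than the $197,000 limit — but (n) sets (m) aside: (n) operates — a current Class B Waiver is held. (o) would limit (n) — a current Annual Clearance is held — but (p) sets (o) aside: (p) is engaged — a current Class A Approval is held. Exception (e) does not apply.
None of the exceptions is available; § 85.1 applies in full.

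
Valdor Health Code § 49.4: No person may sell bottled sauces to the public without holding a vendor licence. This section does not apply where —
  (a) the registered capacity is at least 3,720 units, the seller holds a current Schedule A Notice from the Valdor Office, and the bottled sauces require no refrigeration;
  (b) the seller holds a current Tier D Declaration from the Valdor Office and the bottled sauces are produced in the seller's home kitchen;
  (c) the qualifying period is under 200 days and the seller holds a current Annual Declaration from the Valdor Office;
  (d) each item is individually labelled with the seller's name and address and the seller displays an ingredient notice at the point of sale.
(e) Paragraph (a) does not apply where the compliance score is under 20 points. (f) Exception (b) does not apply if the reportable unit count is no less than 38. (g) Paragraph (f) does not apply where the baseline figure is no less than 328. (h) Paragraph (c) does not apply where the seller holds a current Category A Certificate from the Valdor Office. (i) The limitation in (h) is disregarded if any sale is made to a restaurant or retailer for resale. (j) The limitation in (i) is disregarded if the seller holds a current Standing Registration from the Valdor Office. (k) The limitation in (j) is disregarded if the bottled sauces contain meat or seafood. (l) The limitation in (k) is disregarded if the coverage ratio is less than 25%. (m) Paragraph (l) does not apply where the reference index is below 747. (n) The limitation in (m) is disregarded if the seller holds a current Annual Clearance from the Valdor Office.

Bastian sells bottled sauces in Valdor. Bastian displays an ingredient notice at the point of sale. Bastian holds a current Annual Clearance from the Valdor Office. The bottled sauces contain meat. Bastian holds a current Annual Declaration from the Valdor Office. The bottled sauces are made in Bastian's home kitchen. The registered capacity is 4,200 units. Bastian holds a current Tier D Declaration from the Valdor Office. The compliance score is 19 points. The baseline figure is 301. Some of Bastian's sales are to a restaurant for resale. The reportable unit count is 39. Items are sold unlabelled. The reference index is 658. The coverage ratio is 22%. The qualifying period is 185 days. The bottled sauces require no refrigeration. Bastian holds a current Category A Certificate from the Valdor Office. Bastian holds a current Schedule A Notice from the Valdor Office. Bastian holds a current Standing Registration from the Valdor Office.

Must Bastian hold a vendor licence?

Exception (a)'s conditions are all satisfied: the registered capacity is 4,200 units, meeting the 3,720 units threshold; a current Schedule A Notice is held; the bottled sauces are shelf-stable. However, paragraph (e) must be considered: (e) is triggered — the compliance score is 19 points, under the 20 points limit. Exception (a) does not apply.
Exception (b) is satisfied on its face — a current Tier D Declaration is held; the bottled sauces are home-kitchen produced. But applying paragraphs (f)–(g): (f) operates against (b): the reportable unit count is 39, meeting the 38 threshold. (g) is not engaged (the baseline figure is 301, short of 328), so (f) stands. So (b) is unavailable.
All of (c)'s requirements are met (the qualifying period is 185 days, under the 200 days limit; a current Annual Declaration is held). But applying paragraphs (h)–(n): (h) operates against (c): a current Category A Certificate is held. (i) would limit (h) — some sales are to a restaurant for resale — but (j) sets (i) aside: (j) applies — a current Standing Registration is held. (k) operates (the bottled sauces contain meat), but is set aside by (l): (l) operates against (k): the coverage ratio is 22%, less than the 25% limit. (m) would limit (l) — the reference index is 658, below the 747 limit — but (n) sets (m) aside: (n) operates against (m): a current Annual Clearance is held. So (c) is unavailable.
Exception (d) does not apply: items are sold unlabelled.
Every exception is unavailable, so the rule governs.

Yes — Bastian must hold a vendor licence.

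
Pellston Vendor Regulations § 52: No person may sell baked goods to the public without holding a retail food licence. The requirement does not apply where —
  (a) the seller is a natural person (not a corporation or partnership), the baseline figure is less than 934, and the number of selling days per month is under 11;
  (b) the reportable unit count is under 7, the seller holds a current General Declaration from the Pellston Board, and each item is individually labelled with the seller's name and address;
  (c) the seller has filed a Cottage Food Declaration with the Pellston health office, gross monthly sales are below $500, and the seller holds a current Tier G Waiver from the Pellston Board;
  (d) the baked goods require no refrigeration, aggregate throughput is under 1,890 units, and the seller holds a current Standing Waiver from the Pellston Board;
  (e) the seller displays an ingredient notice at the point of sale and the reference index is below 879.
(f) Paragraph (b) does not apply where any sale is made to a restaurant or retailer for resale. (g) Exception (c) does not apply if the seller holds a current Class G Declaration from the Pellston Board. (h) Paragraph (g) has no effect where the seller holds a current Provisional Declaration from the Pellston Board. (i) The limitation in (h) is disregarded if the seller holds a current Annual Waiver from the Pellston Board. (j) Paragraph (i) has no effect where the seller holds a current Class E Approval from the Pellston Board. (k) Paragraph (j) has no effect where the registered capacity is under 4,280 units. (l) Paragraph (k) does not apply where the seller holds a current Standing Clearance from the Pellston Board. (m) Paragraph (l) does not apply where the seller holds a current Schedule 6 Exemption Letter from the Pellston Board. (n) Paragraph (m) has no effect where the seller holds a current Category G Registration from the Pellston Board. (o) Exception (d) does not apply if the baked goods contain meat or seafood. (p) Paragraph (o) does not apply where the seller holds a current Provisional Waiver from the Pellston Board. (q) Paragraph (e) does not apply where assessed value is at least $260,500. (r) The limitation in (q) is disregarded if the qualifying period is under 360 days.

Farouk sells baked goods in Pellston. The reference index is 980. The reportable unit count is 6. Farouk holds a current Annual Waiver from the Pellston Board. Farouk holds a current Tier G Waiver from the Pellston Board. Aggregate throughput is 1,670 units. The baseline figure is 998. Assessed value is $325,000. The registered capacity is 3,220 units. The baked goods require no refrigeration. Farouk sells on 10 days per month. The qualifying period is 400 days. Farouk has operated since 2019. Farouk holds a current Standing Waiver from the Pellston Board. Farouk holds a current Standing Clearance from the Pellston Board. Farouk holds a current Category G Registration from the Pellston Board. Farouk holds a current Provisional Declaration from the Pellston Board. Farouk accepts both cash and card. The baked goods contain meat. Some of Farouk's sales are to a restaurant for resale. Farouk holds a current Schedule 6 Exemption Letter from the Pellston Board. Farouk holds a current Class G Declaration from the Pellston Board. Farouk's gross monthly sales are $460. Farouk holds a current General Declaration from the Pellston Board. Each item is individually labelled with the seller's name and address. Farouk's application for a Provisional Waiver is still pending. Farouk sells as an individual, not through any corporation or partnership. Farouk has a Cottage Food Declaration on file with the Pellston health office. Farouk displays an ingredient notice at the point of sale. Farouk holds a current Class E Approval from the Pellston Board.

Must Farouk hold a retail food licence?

No — exception (c) applies; Farouk is not required to hold a retail food licence.

Exception (a) does not apply: the baseline figure is 998, not less than 934.
Exception (b)'s conditions are all satisfied: the reportable unit count is 6, under the 7 limit; a current General Declaration is held; items are individually labelled. Turning to paragraph (f): (f) operates — some sales are to a restaurant for resale. (b) is therefore removed.
All of (c)'s requirements are met (a Cottage Food Declaration is on file; gross monthly sales are $460, below the $500 limit; a current Tier G Waiver is held). As to paragraphs (g)–(n): (g) would limit (c) — a current Class G Declaration is held — but (h) sets (g) aside: (h) operates against (g): a current Provisional Declaration is held. (i) would limit (h) — a current Annual Waiver is held — but (j) sets (i) aside: (j) applies — a current Class E Approval is held. (k) would limit (j) — the registered capacity is 3,220 units, under the 4,280 units limit — but (l) sets (k) aside: (l) operates against (k): a current Standing Clearance is held. (m) is triggered (a current Schedule 6 Exemption Letter is held), but is set aside by (n): (n) operates against (m): a current Category G Registration is held. Exception (c) stands.
All of (d)'s requirements are met (the baked goods are shelf-stable; aggregate throughput is 1,670 units, under the 1,890 units limit; a current Standing Waiver is held). Turning to paragraphs (o)–(p): (o) operates against (d): the baked goods contain meat. (p), which would lift (o), is not triggered — the Provisional Waiver is not current. Exception (d) does not apply.
Exception (e) fails — the reference index is 980, not below 879.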